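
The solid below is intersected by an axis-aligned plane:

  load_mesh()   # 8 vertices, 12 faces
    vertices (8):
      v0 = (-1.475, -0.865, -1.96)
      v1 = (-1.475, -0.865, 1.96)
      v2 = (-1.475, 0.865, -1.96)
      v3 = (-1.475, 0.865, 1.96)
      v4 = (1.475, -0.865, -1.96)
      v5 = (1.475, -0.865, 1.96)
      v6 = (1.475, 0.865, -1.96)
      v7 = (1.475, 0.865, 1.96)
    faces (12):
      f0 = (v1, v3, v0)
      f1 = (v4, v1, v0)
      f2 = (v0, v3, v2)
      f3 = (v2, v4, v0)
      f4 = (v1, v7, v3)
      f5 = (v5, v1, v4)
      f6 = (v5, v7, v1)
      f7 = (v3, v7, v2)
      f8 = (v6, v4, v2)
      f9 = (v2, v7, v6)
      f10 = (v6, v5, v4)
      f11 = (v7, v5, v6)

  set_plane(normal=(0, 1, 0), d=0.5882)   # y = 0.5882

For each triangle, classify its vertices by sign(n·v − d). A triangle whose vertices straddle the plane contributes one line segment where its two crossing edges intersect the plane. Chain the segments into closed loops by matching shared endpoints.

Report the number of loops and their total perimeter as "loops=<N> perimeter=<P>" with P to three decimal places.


loops=1 perimeter=13.740

Straddling triangles (8 of 12):
  (v1,v3,v0) [-+-] → (-1.475, 0.5882, 1.96)–(-1.475, 0.5882, 1.3328)  len=0.6272
  (v0,v3,v2) [-++] → (-1.475, 0.5882, 1.3328)–(-1.475, 0.5882, -1.96)  len=3.2928
  (v2,v4,v0) [+--] → (-1.003, 0.5882, -1.96)–(-1.475, 0.5882, -1.96)  len=0.4720
  (v1,v7,v3) [-++] → (1.003, 0.5882, 1.96)–(-1.475, 0.5882, 1.96)  len=2.4780
  (v5,v7,v1) [-+-] → (1.475, 0.5882, 1.96)–(1.003, 0.5882, 1.96)  len=0.4720
  (v6,v4,v2) [+-+] → (1.475, 0.5882, -1.96)–(-1.003, 0.5882, -1.96)  len=2.4780
  (v6,v5,v4) [+--] → (1.475, 0.5882, -1.3328)–(1.475, 0.5882, -1.96)  len=0.6272
  (v7,v5,v6) [+-+] → (1.475, 0.5882, 1.96)–(1.475, 0.5882, -1.3328)  len=3.2928

Chained into 1 loop(s):
  loop 1: 8 segments, perimeter = 13.7400
Total perimeter = 13.740


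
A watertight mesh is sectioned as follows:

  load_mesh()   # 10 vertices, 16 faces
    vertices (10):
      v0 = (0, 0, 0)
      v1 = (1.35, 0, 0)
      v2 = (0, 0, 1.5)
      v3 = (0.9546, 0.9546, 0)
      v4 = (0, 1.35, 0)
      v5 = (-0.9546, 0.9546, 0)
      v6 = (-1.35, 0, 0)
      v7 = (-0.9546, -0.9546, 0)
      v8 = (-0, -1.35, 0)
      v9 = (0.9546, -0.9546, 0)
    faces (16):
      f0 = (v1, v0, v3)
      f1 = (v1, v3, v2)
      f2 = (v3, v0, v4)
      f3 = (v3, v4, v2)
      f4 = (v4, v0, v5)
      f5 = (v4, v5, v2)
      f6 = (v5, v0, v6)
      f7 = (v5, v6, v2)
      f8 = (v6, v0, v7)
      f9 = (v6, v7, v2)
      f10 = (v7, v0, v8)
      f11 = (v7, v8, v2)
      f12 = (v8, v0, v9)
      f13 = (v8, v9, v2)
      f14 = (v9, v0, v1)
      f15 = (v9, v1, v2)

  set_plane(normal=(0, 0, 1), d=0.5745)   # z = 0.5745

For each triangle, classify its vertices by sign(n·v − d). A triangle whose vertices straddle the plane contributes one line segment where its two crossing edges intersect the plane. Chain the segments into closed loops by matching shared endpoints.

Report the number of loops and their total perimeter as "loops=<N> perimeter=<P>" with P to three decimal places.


Straddling triangles (8 of 16):
  (v1,v3,v2) [--+] → (0.588988, 0.588988, 0.5745)–(0.83295, 0, 0.5745)  len=0.6375
  (v3,v4,v2) [--+] → (0, 0.83295, 0.5745)–(0.588988, 0.588988, 0.5745)  len=0.6375
  (v4,v5,v2) [--+] → (-0.588988, 0.588988, 0.5745)–(0, 0.83295, 0.5745)  len=0.6375
  (v5,v6,v2) [--+] → (-0.83295, 0, 0.5745)–(-0.588988, 0.588988, 0.5745)  len=0.6375
  (v6,v7,v2) [--+] → (-0.588988, -0.588988, 0.5745)–(-0.83295, 0, 0.5745)  len=0.6375
  (v7,v8,v2) [--+] → (0, -0.83295, 0.5745)–(-0.588988, -0.588988, 0.5745)  len=0.6375
  (v8,v9,v2) [--+] → (0.588988, -0.588988, 0.5745)–(0, -0.83295, 0.5745)  len=0.6375
  (v9,v1,v2) [--+] → (0.83295, 0, 0.5745)–(0.588988, -0.588988, 0.5745)  len=0.6375

Chained into 1 loop(s):
  loop 1: 8 segments, perimeter = 5.1001
Total perimeter = 5.100

loops=1 perimeter=5.100


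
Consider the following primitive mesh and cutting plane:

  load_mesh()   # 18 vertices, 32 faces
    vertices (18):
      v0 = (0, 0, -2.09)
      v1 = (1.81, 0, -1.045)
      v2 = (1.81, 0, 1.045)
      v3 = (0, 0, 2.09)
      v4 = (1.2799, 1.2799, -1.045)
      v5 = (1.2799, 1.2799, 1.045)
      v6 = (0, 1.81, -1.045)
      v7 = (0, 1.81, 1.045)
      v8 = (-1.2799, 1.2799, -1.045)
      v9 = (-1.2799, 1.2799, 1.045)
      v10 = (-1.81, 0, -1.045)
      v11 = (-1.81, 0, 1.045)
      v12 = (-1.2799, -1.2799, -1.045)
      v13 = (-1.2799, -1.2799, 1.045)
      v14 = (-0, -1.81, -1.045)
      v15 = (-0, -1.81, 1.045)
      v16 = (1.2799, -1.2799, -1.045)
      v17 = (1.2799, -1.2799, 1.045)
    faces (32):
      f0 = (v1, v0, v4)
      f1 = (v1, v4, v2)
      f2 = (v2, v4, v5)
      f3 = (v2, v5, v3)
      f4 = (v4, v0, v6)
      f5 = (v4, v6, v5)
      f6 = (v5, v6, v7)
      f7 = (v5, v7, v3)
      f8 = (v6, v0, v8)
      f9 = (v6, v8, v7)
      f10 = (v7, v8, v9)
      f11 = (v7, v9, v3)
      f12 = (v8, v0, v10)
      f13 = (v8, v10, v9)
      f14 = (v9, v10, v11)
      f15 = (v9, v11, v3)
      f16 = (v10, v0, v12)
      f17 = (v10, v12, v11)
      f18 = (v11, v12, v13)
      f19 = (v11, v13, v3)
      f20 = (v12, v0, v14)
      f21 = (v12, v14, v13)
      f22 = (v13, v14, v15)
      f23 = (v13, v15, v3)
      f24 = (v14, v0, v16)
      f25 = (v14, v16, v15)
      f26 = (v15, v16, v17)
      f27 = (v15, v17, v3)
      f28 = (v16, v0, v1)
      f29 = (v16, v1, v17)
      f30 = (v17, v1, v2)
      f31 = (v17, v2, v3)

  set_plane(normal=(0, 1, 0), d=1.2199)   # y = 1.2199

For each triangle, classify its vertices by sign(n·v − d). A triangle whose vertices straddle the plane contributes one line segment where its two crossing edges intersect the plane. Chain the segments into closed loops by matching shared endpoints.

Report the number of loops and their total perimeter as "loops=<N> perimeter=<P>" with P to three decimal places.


Straddling triangles (12 of 32):
  (v1,v0,v4) [--+] → (1.2199, 1.2199, -1.09399)–(1.30475, 1.2199, -1.045)  len=0.0980
  (v1,v4,v2) [-+-] → (1.30475, 1.2199, -1.045)–(1.30475, 1.2199, -0.947024)  len=0.0980
  (v2,v4,v5) [-++] → (1.30475, 1.2199, -0.947024)–(1.30475, 1.2199, 1.045)  len=1.9920
  (v2,v5,v3) [-+-] → (1.30475, 1.2199, 1.045)–(1.2199, 1.2199, 1.09399)  len=0.0980
  (v4,v0,v6) [+-+] → (1.2199, 1.2199, -1.09399)–(0, 1.2199, -1.38569)  len=1.2543
  (v5,v7,v3) [++-] → (0, 1.2199, 1.38569)–(1.2199, 1.2199, 1.09399)  len=1.2543
  (v6,v0,v8) [+-+] → (0, 1.2199, -1.38569)–(-1.2199, 1.2199, -1.09399)  len=1.2543
  (v7,v9,v3) [++-] → (-1.2199, 1.2199, 1.09399)–(0, 1.2199, 1.38569)  len=1.2543
  (v8,v0,v10) [+--] → (-1.2199, 1.2199, -1.09399)–(-1.30475, 1.2199, -1.045)  len=0.0980
  (v8,v10,v9) [+-+] → (-1.30475, 1.2199, -1.045)–(-1.30475, 1.2199, 0.947024)  len=1.9920
  (v9,v10,v11) [+--] → (-1.30475, 1.2199, 0.947024)–(-1.30475, 1.2199, 1.045)  len=0.0980
  (v9,v11,v3) [+--] → (-1.30475, 1.2199, 1.045)–(-1.2199, 1.2199, 1.09399)  len=0.0980

Chained into 1 loop(s):
  loop 1: 12 segments, perimeter = 9.5891
Total perimeter = 9.589

loops=1 perimeter=9.589


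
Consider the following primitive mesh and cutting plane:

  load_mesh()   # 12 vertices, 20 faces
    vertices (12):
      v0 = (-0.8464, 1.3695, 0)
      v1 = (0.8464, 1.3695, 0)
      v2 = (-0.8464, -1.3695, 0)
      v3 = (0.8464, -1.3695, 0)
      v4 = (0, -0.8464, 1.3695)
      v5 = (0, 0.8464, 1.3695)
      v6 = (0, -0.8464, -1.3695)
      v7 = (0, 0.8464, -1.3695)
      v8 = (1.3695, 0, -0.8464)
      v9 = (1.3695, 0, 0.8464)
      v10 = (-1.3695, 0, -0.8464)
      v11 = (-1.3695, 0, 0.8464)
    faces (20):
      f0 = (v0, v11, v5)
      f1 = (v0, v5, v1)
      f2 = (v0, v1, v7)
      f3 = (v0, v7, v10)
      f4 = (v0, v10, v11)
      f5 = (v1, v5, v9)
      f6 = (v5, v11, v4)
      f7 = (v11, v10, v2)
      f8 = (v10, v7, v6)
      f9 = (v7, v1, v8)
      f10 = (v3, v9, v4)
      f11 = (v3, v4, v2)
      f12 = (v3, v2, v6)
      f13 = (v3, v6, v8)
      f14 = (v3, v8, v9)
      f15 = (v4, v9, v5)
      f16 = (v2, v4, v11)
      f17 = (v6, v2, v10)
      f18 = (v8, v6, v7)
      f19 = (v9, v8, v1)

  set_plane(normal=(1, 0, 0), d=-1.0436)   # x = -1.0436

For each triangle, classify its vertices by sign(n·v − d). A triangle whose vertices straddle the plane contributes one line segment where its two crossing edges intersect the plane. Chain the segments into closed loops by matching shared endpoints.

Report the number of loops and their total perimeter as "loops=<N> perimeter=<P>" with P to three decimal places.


Straddling triangles (8 of 20):
  (v0,v11,v5) [+-+] → (-1.0436, 0.853221, 0.319079)–(-1.0436, 0.201418, 0.970882)  len=0.9218
  (v0,v7,v10) [++-] → (-1.0436, 0.201418, -0.970882)–(-1.0436, 0.853221, -0.319079)  len=0.9218
  (v0,v10,v11) [+--] → (-1.0436, 0.853221, -0.319079)–(-1.0436, 0.853221, 0.319079)  len=0.6382
  (v5,v11,v4) [+-+] → (-1.0436, 0.201418, 0.970882)–(-1.0436, -0.201418, 0.970882)  len=0.4028
  (v11,v10,v2) [--+] → (-1.0436, -0.853221, -0.319079)–(-1.0436, -0.853221, 0.319079)  len=0.6382
  (v10,v7,v6) [-++] → (-1.0436, 0.201418, -0.970882)–(-1.0436, -0.201418, -0.970882)  len=0.4028
  (v2,v4,v11) [++-] → (-1.0436, -0.201418, 0.970882)–(-1.0436, -0.853221, 0.319079)  len=0.9218
  (v6,v2,v10) [++-] → (-1.0436, -0.853221, -0.319079)–(-1.0436, -0.201418, -0.970882)  len=0.9218

Chained into 1 loop(s):
  loop 1: 8 segments, perimeter = 5.7691
Total perimeter = 5.769

loops=1 perimeter=5.769


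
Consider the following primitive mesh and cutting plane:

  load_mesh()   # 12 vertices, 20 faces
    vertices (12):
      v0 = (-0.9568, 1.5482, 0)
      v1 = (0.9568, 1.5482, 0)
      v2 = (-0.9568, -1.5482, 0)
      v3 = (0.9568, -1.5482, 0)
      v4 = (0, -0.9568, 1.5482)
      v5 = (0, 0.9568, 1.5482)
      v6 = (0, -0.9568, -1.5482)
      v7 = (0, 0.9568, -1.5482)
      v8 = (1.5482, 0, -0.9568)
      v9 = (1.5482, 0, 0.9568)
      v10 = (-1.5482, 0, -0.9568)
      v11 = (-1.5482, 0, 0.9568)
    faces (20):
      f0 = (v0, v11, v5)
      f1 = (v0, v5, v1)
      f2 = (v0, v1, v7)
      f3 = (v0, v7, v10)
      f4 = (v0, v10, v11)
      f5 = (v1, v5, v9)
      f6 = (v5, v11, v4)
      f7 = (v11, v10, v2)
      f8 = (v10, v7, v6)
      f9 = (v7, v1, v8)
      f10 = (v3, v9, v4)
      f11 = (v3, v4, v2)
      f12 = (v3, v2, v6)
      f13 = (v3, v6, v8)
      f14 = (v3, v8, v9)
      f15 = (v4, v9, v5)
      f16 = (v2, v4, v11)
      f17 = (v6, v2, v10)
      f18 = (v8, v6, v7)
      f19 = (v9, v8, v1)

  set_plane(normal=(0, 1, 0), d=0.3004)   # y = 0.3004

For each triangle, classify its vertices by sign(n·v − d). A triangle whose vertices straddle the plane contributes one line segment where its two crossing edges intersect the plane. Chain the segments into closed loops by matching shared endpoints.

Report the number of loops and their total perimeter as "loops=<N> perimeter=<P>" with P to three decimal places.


Straddling triangles (10 of 20):
  (v0,v11,v5) [+-+] → (-1.43345, 0.3004, 0.77115)–(-1.06212, 0.3004, 1.14248)  len=0.5251
  (v0,v7,v10) [++-] → (-1.06212, 0.3004, -1.14248)–(-1.43345, 0.3004, -0.77115)  len=0.5251
  (v0,v10,v11) [+--] → (-1.43345, 0.3004, -0.77115)–(-1.43345, 0.3004, 0.77115)  len=1.5423
  (v1,v5,v9) [++-] → (1.06212, 0.3004, 1.14248)–(1.43345, 0.3004, 0.77115)  len=0.5251
  (v5,v11,v4) [+--] → (-1.06212, 0.3004, 1.14248)–(0, 0.3004, 1.5482)  len=1.1370
  (v10,v7,v6) [-+-] → (-1.06212, 0.3004, -1.14248)–(0, 0.3004, -1.5482)  len=1.1370
  (v7,v1,v8) [++-] → (1.43345, 0.3004, -0.77115)–(1.06212, 0.3004, -1.14248)  len=0.5251
  (v4,v9,v5) [--+] → (1.06212, 0.3004, 1.14248)–(0, 0.3004, 1.5482)  len=1.1370
  (v8,v6,v7) [--+] → (0, 0.3004, -1.5482)–(1.06212, 0.3004, -1.14248)  len=1.1370
  (v9,v8,v1) [--+] → (1.43345, 0.3004, -0.77115)–(1.43345, 0.3004, 0.77115)  len=1.5423

Chained into 1 loop(s):
  loop 1: 10 segments, perimeter = 9.7330
Total perimeter = 9.733

loops=1 perimeter=9.733


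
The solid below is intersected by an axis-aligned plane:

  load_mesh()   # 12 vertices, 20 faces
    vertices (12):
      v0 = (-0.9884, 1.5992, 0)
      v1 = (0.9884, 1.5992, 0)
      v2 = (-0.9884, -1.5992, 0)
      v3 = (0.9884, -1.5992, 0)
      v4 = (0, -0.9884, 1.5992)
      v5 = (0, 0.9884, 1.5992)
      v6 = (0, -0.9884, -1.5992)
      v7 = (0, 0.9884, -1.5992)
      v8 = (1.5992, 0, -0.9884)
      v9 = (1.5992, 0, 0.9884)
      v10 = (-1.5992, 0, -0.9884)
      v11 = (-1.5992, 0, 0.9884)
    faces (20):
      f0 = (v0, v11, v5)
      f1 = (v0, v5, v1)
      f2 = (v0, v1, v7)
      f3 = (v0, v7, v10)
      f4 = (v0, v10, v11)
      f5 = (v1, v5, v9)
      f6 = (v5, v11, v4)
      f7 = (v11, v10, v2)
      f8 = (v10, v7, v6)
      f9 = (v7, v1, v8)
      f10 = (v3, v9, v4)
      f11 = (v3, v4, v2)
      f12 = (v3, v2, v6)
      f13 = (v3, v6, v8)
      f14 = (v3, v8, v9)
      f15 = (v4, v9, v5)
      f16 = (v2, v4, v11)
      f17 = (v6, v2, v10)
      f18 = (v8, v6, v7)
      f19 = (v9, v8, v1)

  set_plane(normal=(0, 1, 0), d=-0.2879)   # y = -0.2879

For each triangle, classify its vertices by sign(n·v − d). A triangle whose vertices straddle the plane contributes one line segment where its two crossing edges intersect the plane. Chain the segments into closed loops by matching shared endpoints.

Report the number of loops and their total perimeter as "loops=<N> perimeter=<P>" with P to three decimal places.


Straddling triangles (10 of 20):
  (v5,v11,v4) [++-] → (-1.13339, -0.2879, 1.16631)–(0, -0.2879, 1.5992)  len=1.2132
  (v11,v10,v2) [++-] → (-1.48924, -0.2879, -0.810461)–(-1.48924, -0.2879, 0.810461)  len=1.6209
  (v10,v7,v6) [++-] → (0, -0.2879, -1.5992)–(-1.13339, -0.2879, -1.16631)  len=1.2132
  (v3,v9,v4) [-+-] → (1.48924, -0.2879, 0.810461)–(1.13339, -0.2879, 1.16631)  len=0.5033
  (v3,v6,v8) [--+] → (1.13339, -0.2879, -1.16631)–(1.48924, -0.2879, -0.810461)  len=0.5033
  (v3,v8,v9) [-++] → (1.48924, -0.2879, -0.810461)–(1.48924, -0.2879, 0.810461)  len=1.6209
  (v4,v9,v5) [-++] → (1.13339, -0.2879, 1.16631)–(0, -0.2879, 1.5992)  len=1.2132
  (v2,v4,v11) [--+] → (-1.13339, -0.2879, 1.16631)–(-1.48924, -0.2879, 0.810461)  len=0.5033
  (v6,v2,v10) [--+] → (-1.48924, -0.2879, -0.810461)–(-1.13339, -0.2879, -1.16631)  len=0.5033
  (v8,v6,v7) [+-+] → (1.13339, -0.2879, -1.16631)–(0, -0.2879, -1.5992)  len=1.2132

Chained into 1 loop(s):
  loop 1: 10 segments, perimeter = 10.1078
Total perimeter = 10.108

loops=1 perimeter=10.108


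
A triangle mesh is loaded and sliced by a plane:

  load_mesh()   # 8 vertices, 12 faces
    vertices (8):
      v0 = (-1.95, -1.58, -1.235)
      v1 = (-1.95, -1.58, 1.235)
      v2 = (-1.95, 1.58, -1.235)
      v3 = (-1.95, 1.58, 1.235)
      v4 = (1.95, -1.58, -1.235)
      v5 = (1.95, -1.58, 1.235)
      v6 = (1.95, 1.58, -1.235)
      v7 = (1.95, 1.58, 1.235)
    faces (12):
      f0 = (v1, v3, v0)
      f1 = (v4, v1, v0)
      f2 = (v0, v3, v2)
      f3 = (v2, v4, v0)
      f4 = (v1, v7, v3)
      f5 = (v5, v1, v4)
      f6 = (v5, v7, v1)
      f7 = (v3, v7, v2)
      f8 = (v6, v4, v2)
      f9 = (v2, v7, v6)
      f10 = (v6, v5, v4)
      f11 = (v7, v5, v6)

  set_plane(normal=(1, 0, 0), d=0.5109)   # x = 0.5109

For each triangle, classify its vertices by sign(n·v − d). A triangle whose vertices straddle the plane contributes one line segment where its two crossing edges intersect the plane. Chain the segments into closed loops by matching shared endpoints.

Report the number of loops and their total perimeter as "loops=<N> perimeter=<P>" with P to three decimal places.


Straddling triangles (8 of 12):
  (v4,v1,v0) [+--] → (0.5109, -1.58, -0.32357)–(0.5109, -1.58, -1.235)  len=0.9114
  (v2,v4,v0) [-+-] → (0.5109, -0.41396, -1.235)–(0.5109, -1.58, -1.235)  len=1.1660
  (v1,v7,v3) [-+-] → (0.5109, 0.41396, 1.235)–(0.5109, 1.58, 1.235)  len=1.1660
  (v5,v1,v4) [+-+] → (0.5109, -1.58, 1.235)–(0.5109, -1.58, -0.32357)  len=1.5586
  (v5,v7,v1) [++-] → (0.5109, 0.41396, 1.235)–(0.5109, -1.58, 1.235)  len=1.9940
  (v3,v7,v2) [-+-] → (0.5109, 1.58, 1.235)–(0.5109, 1.58, 0.32357)  len=0.9114
  (v6,v4,v2) [++-] → (0.5109, -0.41396, -1.235)–(0.5109, 1.58, -1.235)  len=1.9940
  (v2,v7,v6) [-++] → (0.5109, 1.58, 0.32357)–(0.5109, 1.58, -1.235)  len=1.5586

Chained into 1 loop(s):
  loop 1: 8 segments, perimeter = 11.2600
Total perimeter = 11.260

loops=1 perimeter=11.260


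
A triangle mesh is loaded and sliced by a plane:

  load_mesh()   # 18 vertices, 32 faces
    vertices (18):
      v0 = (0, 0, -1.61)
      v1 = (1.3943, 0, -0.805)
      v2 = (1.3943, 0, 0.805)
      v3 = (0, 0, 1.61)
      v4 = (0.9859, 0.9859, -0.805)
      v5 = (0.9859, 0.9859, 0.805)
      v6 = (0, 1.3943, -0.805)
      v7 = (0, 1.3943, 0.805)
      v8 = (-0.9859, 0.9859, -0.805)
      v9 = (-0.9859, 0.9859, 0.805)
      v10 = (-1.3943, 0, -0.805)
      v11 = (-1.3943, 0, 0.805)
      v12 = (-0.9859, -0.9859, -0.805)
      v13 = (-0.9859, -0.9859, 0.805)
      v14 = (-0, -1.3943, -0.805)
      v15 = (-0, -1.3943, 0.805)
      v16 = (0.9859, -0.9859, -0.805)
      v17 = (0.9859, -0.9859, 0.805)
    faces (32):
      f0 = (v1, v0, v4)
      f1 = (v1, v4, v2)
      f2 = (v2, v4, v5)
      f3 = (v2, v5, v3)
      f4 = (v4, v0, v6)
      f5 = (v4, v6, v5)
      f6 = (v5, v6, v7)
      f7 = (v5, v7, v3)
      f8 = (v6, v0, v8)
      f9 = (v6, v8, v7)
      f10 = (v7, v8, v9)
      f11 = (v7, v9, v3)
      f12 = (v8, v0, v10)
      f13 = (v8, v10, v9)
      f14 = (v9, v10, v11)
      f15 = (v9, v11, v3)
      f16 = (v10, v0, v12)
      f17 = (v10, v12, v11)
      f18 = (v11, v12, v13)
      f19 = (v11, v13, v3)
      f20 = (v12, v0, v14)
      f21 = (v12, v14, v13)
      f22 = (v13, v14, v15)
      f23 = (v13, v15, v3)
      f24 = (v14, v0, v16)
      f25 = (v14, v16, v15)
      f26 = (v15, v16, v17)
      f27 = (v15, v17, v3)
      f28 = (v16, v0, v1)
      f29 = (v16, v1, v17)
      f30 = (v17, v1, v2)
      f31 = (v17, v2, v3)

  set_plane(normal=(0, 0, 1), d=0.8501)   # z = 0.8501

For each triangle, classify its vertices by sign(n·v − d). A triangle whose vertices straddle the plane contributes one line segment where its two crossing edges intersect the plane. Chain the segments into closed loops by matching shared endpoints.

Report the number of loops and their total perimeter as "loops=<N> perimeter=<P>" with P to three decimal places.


loops=1 perimeter=8.059

Straddling triangles (8 of 32):
  (v2,v5,v3) [--+] → (0.930665, 0.930665, 0.8501)–(1.31618, 0, 0.8501)  len=1.0074
  (v5,v7,v3) [--+] → (0, 1.31618, 0.8501)–(0.930665, 0.930665, 0.8501)  len=1.0074
  (v7,v9,v3) [--+] → (-0.930665, 0.930665, 0.8501)–(0, 1.31618, 0.8501)  len=1.0074
  (v9,v11,v3) [--+] → (-1.31618, 0, 0.8501)–(-0.930665, 0.930665, 0.8501)  len=1.0074
  (v11,v13,v3) [--+] → (-0.930665, -0.930665, 0.8501)–(-1.31618, 0, 0.8501)  len=1.0074
  (v13,v15,v3) [--+] → (0, -1.31618, 0.8501)–(-0.930665, -0.930665, 0.8501)  len=1.0074
  (v15,v17,v3) [--+] → (0.930665, -0.930665, 0.8501)–(0, -1.31618, 0.8501)  len=1.0074
  (v17,v2,v3) [--+] → (1.31618, 0, 0.8501)–(0.930665, -0.930665, 0.8501)  len=1.0074

Chained into 1 loop(s):
  loop 1: 8 segments, perimeter = 8.0588
Total perimeter = 8.059


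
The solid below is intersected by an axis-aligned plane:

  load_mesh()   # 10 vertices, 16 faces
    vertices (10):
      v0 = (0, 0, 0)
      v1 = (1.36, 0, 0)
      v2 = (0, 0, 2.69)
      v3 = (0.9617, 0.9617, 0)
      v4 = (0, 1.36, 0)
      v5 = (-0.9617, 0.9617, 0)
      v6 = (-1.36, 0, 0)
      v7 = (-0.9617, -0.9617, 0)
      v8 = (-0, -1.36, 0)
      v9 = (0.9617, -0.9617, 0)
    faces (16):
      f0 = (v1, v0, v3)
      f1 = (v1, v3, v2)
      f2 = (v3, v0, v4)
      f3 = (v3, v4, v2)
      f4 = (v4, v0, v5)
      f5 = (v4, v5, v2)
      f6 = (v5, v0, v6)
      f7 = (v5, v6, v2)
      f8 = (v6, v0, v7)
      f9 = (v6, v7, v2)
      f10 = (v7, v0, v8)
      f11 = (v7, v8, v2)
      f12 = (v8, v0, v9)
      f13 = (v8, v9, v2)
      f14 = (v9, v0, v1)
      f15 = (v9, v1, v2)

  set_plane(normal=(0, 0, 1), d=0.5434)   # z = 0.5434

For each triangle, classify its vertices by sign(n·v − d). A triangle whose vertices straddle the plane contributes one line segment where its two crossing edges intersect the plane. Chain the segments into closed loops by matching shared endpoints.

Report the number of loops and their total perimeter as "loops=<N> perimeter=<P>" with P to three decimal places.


Straddling triangles (8 of 16):
  (v1,v3,v2) [--+] → (0.767429, 0.767429, 0.5434)–(1.08527, 0, 0.5434)  len=0.8306
  (v3,v4,v2) [--+] → (0, 1.08527, 0.5434)–(0.767429, 0.767429, 0.5434)  len=0.8306
  (v4,v5,v2) [--+] → (-0.767429, 0.767429, 0.5434)–(0, 1.08527, 0.5434)  len=0.8306
  (v5,v6,v2) [--+] → (-1.08527, 0, 0.5434)–(-0.767429, 0.767429, 0.5434)  len=0.8306
  (v6,v7,v2) [--+] → (-0.767429, -0.767429, 0.5434)–(-1.08527, 0, 0.5434)  len=0.8306
  (v7,v8,v2) [--+] → (0, -1.08527, 0.5434)–(-0.767429, -0.767429, 0.5434)  len=0.8306
  (v8,v9,v2) [--+] → (0.767429, -0.767429, 0.5434)–(0, -1.08527, 0.5434)  len=0.8306
  (v9,v1,v2) [--+] → (1.08527, 0, 0.5434)–(0.767429, -0.767429, 0.5434)  len=0.8306

Chained into 1 loop(s):
  loop 1: 8 segments, perimeter = 6.6452
Total perimeter = 6.645

loops=1 perimeter=6.645


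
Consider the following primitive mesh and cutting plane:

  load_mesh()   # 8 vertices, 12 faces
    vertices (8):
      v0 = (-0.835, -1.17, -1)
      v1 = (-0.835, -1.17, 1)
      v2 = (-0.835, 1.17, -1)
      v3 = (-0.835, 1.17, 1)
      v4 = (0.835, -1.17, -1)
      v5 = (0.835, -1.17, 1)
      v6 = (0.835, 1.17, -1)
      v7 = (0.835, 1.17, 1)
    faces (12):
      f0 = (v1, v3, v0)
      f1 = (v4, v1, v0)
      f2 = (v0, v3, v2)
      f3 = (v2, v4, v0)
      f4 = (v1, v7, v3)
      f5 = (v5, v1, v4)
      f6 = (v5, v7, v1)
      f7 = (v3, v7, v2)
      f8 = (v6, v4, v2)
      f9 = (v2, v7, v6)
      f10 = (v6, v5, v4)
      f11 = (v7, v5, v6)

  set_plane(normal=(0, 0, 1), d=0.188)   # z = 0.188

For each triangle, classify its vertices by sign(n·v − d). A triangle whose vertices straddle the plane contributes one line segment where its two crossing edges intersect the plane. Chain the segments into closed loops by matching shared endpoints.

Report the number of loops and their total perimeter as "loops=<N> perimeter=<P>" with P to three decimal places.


Straddling triangles (8 of 12):
  (v1,v3,v0) [++-] → (-0.835, 0.21996, 0.188)–(-0.835, -1.17, 0.188)  len=1.3900
  (v4,v1,v0) [-+-] → (-0.15698, -1.17, 0.188)–(-0.835, -1.17, 0.188)  len=0.6780
  (v0,v3,v2) [-+-] → (-0.835, 0.21996, 0.188)–(-0.835, 1.17, 0.188)  len=0.9500
  (v5,v1,v4) [++-] → (-0.15698, -1.17, 0.188)–(0.835, -1.17, 0.188)  len=0.9920
  (v3,v7,v2) [++-] → (0.15698, 1.17, 0.188)–(-0.835, 1.17, 0.188)  len=0.9920
  (v2,v7,v6) [-+-] → (0.15698, 1.17, 0.188)–(0.835, 1.17, 0.188)  len=0.6780
  (v6,v5,v4) [-+-] → (0.835, -0.21996, 0.188)–(0.835, -1.17, 0.188)  len=0.9500
  (v7,v5,v6) [++-] → (0.835, -0.21996, 0.188)–(0.835, 1.17, 0.188)  len=1.3900

Chained into 1 loop(s):
  loop 1: 8 segments, perimeter = 8.0200
Total perimeter = 8.020

loops=1 perimeter=8.020


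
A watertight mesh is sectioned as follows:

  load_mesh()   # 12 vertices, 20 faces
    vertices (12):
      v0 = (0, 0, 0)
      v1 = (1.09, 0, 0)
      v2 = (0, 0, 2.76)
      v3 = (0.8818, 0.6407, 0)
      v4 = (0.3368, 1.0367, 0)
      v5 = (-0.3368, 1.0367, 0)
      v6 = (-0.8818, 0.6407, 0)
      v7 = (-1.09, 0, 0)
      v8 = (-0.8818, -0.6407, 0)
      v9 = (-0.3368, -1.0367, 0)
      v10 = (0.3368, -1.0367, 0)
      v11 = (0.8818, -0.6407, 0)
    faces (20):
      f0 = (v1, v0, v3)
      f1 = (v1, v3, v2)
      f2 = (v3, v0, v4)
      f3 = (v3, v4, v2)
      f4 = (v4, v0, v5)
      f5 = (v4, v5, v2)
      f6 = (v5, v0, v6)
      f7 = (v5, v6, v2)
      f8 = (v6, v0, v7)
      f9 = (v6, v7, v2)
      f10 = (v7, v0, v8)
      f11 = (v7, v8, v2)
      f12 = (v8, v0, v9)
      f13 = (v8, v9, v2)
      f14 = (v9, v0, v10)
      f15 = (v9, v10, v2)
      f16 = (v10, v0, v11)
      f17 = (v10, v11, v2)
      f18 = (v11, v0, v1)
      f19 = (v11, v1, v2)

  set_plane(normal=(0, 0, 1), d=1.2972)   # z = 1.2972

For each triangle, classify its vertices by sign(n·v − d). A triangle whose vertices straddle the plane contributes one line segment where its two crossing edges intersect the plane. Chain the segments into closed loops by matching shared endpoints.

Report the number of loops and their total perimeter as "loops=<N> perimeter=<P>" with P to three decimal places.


loops=1 perimeter=3.570

Straddling triangles (10 of 20):
  (v1,v3,v2) [--+] → (0.467354, 0.339571, 1.2972)–(0.5777, 0, 1.2972)  len=0.3571
  (v3,v4,v2) [--+] → (0.178504, 0.549451, 1.2972)–(0.467354, 0.339571, 1.2972)  len=0.3570
  (v4,v5,v2) [--+] → (-0.178504, 0.549451, 1.2972)–(0.178504, 0.549451, 1.2972)  len=0.3570
  (v5,v6,v2) [--+] → (-0.467354, 0.339571, 1.2972)–(-0.178504, 0.549451, 1.2972)  len=0.3570
  (v6,v7,v2) [--+] → (-0.5777, 0, 1.2972)–(-0.467354, 0.339571, 1.2972)  len=0.3571
  (v7,v8,v2) [--+] → (-0.467354, -0.339571, 1.2972)–(-0.5777, 0, 1.2972)  len=0.3571
  (v8,v9,v2) [--+] → (-0.178504, -0.549451, 1.2972)–(-0.467354, -0.339571, 1.2972)  len=0.3570
  (v9,v10,v2) [--+] → (0.178504, -0.549451, 1.2972)–(-0.178504, -0.549451, 1.2972)  len=0.3570
  (v10,v11,v2) [--+] → (0.467354, -0.339571, 1.2972)–(0.178504, -0.549451, 1.2972)  len=0.3570
  (v11,v1,v2) [--+] → (0.5777, 0, 1.2972)–(0.467354, -0.339571, 1.2972)  len=0.3571

Chained into 1 loop(s):
  loop 1: 10 segments, perimeter = 3.5704
Total perimeter = 3.570


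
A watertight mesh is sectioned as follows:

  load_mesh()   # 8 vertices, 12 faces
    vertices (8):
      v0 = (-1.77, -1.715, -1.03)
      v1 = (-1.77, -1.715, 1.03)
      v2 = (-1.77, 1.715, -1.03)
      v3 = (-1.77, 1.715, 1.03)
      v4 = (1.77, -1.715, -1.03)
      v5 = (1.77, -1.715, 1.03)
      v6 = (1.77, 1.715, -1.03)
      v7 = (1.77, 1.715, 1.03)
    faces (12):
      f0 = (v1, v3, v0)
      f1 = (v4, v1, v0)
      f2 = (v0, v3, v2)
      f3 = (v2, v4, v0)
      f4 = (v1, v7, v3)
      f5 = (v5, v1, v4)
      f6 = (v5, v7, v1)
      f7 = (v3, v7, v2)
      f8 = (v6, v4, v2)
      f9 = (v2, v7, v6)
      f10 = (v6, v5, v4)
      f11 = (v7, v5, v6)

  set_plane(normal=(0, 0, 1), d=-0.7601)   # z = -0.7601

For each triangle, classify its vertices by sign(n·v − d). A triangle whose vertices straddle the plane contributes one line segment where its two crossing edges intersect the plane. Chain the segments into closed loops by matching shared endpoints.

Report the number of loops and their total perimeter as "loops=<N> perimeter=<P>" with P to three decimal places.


loops=1 perimeter=13.940

Straddling triangles (8 of 12):
  (v1,v3,v0) [++-] → (-1.77, -1.2656, -0.7601)–(-1.77, -1.715, -0.7601)  len=0.4494
  (v4,v1,v0) [-+-] → (1.30619, -1.715, -0.7601)–(-1.77, -1.715, -0.7601)  len=3.0762
  (v0,v3,v2) [-+-] → (-1.77, -1.2656, -0.7601)–(-1.77, 1.715, -0.7601)  len=2.9806
  (v5,v1,v4) [++-] → (1.30619, -1.715, -0.7601)–(1.77, -1.715, -0.7601)  len=0.4638
  (v3,v7,v2) [++-] → (-1.30619, 1.715, -0.7601)–(-1.77, 1.715, -0.7601)  len=0.4638
  (v2,v7,v6) [-+-] → (-1.30619, 1.715, -0.7601)–(1.77, 1.715, -0.7601)  len=3.0762
  (v6,v5,v4) [-+-] → (1.77, 1.2656, -0.7601)–(1.77, -1.715, -0.7601)  len=2.9806
  (v7,v5,v6) [++-] → (1.77, 1.2656, -0.7601)–(1.77, 1.715, -0.7601)  len=0.4494

Chained into 1 loop(s):
  loop 1: 8 segments, perimeter = 13.9400
Total perimeter = 13.940


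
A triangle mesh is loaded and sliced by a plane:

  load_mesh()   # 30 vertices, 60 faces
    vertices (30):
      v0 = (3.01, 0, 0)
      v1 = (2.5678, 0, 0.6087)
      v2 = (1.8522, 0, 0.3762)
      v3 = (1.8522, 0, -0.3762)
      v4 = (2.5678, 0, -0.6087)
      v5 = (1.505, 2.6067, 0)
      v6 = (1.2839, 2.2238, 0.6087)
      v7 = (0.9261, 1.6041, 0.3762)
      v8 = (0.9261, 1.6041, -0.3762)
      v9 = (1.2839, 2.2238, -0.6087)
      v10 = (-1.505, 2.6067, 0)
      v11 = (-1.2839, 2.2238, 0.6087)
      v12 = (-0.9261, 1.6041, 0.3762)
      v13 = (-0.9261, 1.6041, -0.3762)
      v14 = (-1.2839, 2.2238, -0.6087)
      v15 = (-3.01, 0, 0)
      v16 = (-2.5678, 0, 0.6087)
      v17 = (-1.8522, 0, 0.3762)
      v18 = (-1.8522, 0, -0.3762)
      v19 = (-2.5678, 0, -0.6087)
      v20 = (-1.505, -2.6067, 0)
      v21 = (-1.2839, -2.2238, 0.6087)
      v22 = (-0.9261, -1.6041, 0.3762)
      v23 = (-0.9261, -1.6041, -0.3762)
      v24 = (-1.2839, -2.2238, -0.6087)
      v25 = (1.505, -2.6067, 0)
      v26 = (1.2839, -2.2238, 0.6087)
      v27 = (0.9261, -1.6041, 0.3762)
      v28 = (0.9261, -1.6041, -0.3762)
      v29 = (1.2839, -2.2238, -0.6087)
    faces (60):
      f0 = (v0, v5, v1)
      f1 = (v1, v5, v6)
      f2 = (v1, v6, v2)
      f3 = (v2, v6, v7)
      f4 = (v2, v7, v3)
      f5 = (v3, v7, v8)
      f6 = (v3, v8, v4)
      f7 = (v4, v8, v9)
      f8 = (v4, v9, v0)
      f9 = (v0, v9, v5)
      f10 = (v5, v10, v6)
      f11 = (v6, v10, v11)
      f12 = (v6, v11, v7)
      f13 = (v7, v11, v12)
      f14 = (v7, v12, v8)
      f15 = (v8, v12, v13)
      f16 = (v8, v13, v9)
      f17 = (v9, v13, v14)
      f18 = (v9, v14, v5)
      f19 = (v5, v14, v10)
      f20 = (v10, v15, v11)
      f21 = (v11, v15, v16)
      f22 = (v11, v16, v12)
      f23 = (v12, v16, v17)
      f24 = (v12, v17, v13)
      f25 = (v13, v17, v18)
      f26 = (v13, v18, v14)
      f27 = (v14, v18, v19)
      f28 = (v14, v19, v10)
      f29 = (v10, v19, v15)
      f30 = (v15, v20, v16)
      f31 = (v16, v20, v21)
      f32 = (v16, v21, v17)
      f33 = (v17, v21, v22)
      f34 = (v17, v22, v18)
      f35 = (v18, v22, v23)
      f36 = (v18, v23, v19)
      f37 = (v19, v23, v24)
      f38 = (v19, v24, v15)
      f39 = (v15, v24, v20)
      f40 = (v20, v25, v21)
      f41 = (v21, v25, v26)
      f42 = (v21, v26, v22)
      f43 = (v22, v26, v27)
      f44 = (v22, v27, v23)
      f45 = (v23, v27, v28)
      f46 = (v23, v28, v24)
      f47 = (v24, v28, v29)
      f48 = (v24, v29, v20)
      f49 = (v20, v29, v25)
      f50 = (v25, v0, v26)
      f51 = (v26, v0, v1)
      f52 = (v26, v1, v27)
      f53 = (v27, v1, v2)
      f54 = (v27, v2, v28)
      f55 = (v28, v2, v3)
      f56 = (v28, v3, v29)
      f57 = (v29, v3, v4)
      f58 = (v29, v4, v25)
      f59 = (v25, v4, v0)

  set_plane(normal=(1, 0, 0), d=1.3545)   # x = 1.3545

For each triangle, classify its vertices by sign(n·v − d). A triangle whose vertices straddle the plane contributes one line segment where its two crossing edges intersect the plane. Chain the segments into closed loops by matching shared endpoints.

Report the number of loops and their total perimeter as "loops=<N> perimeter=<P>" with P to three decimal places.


Straddling triangles (24 of 60):
  (v1,v5,v6) [++-] → (1.3545, 2.34606, 0.414334)–(1.3545, 2.10152, 0.6087)  len=0.3124
  (v1,v6,v2) [+-+] → (1.3545, 2.10152, 0.6087)–(1.3545, 1.94754, 0.579816)  len=0.1567
  (v2,v6,v7) [+--] → (1.3545, 1.94754, 0.579816)–(1.3545, 0.862067, 0.3762)  len=1.1044
  (v2,v7,v3) [+-+] → (1.3545, 0.862067, 0.3762)–(1.3545, 0.862067, 0.028151)  len=0.3480
  (v3,v7,v8) [+--] → (1.3545, 0.862067, 0.028151)–(1.3545, 0.862067, -0.3762)  len=0.4044
  (v3,v8,v4) [+-+] → (1.3545, 0.862067, -0.3762)–(1.3545, 1.18551, -0.436871)  len=0.3291
  (v4,v8,v9) [+--] → (1.3545, 1.18551, -0.436871)–(1.3545, 2.10152, -0.6087)  len=0.9320
  (v4,v9,v0) [+-+] → (1.3545, 2.10152, -0.6087)–(1.3545, 2.13284, -0.583803)  len=0.0400
  (v0,v9,v5) [+-+] → (1.3545, 2.13284, -0.583803)–(1.3545, 2.34606, -0.414334)  len=0.2724
  (v5,v10,v6) [+--] → (1.3545, 2.6067, 0)–(1.3545, 2.34606, 0.414334)  len=0.4895
  (v9,v14,v5) [--+] → (1.3545, 2.58604, -0.0328478)–(1.3545, 2.34606, -0.414334)  len=0.4507
  (v5,v14,v10) [+--] → (1.3545, 2.58604, -0.0328478)–(1.3545, 2.6067, 0)  len=0.0388
  (v20,v25,v21) [-+-] → (1.3545, -2.6067, 0)–(1.3545, -2.58604, 0.0328478)  len=0.0388
  (v21,v25,v26) [-+-] → (1.3545, -2.58604, 0.0328478)–(1.3545, -2.34606, 0.414334)  len=0.4507
  (v20,v29,v25) [--+] → (1.3545, -2.34606, -0.414334)–(1.3545, -2.6067, 0)  len=0.4895
  (v25,v0,v26) [++-] → (1.3545, -2.13284, 0.583803)–(1.3545, -2.34606, 0.414334)  len=0.2724
  (v26,v0,v1) [-++] → (1.3545, -2.13284, 0.583803)–(1.3545, -2.10152, 0.6087)  len=0.0400
  (v26,v1,v27) [-+-] → (1.3545, -2.10152, 0.6087)–(1.3545, -1.18551, 0.436871)  len=0.9320
  (v27,v1,v2) [-++] → (1.3545, -1.18551, 0.436871)–(1.3545, -0.862067, 0.3762)  len=0.3291
  (v27,v2,v28) [-+-] → (1.3545, -0.862067, 0.3762)–(1.3545, -0.862067, -0.028151)  len=0.4044
  (v28,v2,v3) [-++] → (1.3545, -0.862067, -0.028151)–(1.3545, -0.862067, -0.3762)  len=0.3480
  (v28,v3,v29) [-+-] → (1.3545, -0.862067, -0.3762)–(1.3545, -1.94754, -0.579816)  len=1.1044
  (v29,v3,v4) [-++] → (1.3545, -1.94754, -0.579816)–(1.3545, -2.10152, -0.6087)  len=0.1567
  (v29,v4,v25) [-++] → (1.3545, -2.10152, -0.6087)–(1.3545, -2.34606, -0.414334)  len=0.3124

Chained into 2 loop(s):
  loop 1: 12 segments, perimeter = 4.8783
  loop 2: 12 segments, perimeter = 4.8783
Total perimeter = 9.757

loops=2 perimeter=9.757


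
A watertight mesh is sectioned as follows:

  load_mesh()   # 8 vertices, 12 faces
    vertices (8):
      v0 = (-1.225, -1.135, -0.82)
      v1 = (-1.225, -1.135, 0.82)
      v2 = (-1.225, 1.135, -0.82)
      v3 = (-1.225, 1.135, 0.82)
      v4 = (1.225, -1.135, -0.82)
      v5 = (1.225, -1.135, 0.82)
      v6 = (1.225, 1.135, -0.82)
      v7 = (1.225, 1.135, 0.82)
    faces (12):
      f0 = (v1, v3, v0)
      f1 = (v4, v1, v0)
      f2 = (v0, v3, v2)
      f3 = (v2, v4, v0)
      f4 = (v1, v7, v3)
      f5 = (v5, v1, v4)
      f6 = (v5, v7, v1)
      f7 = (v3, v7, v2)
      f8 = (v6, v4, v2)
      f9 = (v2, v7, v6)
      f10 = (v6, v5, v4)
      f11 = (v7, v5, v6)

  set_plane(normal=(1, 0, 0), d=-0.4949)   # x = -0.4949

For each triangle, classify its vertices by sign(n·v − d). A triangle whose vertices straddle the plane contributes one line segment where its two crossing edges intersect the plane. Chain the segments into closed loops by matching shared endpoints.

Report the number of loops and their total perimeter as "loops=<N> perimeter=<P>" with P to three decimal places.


loops=1 perimeter=7.820

Straddling triangles (8 of 12):
  (v4,v1,v0) [+--] → (-0.4949, -1.135, 0.33128)–(-0.4949, -1.135, -0.82)  len=1.1513
  (v2,v4,v0) [-+-] → (-0.4949, 0.45854, -0.82)–(-0.4949, -1.135, -0.82)  len=1.5935
  (v1,v7,v3) [-+-] → (-0.4949, -0.45854, 0.82)–(-0.4949, 1.135, 0.82)  len=1.5935
  (v5,v1,v4) [+-+] → (-0.4949, -1.135, 0.82)–(-0.4949, -1.135, 0.33128)  len=0.4887
  (v5,v7,v1) [++-] → (-0.4949, -0.45854, 0.82)–(-0.4949, -1.135, 0.82)  len=0.6765
  (v3,v7,v2) [-+-] → (-0.4949, 1.135, 0.82)–(-0.4949, 1.135, -0.33128)  len=1.1513
  (v6,v4,v2) [++-] → (-0.4949, 0.45854, -0.82)–(-0.4949, 1.135, -0.82)  len=0.6765
  (v2,v7,v6) [-++] → (-0.4949, 1.135, -0.33128)–(-0.4949, 1.135, -0.82)  len=0.4887

Chained into 1 loop(s):
  loop 1: 8 segments, perimeter = 7.8200
Total perimeter = 7.820


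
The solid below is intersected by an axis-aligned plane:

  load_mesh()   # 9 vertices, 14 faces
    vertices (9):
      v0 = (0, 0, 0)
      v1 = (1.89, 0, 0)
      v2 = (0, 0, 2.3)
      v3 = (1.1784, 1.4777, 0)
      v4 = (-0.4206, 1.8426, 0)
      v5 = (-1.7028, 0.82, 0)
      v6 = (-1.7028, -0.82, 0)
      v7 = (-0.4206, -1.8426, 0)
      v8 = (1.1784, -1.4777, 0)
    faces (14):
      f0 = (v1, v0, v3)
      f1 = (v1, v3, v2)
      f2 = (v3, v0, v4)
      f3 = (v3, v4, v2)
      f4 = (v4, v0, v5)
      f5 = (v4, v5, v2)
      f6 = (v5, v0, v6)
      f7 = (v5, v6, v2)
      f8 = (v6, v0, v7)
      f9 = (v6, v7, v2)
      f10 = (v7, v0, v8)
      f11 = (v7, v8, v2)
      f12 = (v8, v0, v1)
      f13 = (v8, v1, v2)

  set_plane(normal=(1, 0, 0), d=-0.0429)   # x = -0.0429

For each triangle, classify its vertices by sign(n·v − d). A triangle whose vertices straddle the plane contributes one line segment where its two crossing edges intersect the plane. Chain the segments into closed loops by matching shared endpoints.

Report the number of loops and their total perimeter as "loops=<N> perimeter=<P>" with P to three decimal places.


loops=1 perimeter=9.228

Straddling triangles (10 of 14):
  (v3,v0,v4) [++-] → (-0.0429, 0.18794, 0)–(-0.0429, 1.75641, 0)  len=1.5685
  (v3,v4,v2) [+-+] → (-0.0429, 1.75641, 0)–(-0.0429, 0.18794, 2.06541)  len=2.5935
  (v4,v0,v5) [-+-] → (-0.0429, 0.18794, 0)–(-0.0429, 0.0206589, 0)  len=0.1673
  (v4,v5,v2) [--+] → (-0.0429, 0.0206589, 2.24205)–(-0.0429, 0.18794, 2.06541)  len=0.2433
  (v5,v0,v6) [-+-] → (-0.0429, 0.0206589, 0)–(-0.0429, -0.0206589, 0)  len=0.0413
  (v5,v6,v2) [--+] → (-0.0429, -0.0206589, 2.24205)–(-0.0429, 0.0206589, 2.24205)  len=0.0413
  (v6,v0,v7) [-+-] → (-0.0429, -0.0206589, 0)–(-0.0429, -0.18794, 0)  len=0.1673
  (v6,v7,v2) [--+] → (-0.0429, -0.18794, 2.06541)–(-0.0429, -0.0206589, 2.24205)  len=0.2433
  (v7,v0,v8) [-++] → (-0.0429, -0.18794, 0)–(-0.0429, -1.75641, 0)  len=1.5685
  (v7,v8,v2) [-++] → (-0.0429, -1.75641, 0)–(-0.0429, -0.18794, 2.06541)  len=2.5935

Chained into 1 loop(s):
  loop 1: 10 segments, perimeter = 9.2276
Total perimeter = 9.228


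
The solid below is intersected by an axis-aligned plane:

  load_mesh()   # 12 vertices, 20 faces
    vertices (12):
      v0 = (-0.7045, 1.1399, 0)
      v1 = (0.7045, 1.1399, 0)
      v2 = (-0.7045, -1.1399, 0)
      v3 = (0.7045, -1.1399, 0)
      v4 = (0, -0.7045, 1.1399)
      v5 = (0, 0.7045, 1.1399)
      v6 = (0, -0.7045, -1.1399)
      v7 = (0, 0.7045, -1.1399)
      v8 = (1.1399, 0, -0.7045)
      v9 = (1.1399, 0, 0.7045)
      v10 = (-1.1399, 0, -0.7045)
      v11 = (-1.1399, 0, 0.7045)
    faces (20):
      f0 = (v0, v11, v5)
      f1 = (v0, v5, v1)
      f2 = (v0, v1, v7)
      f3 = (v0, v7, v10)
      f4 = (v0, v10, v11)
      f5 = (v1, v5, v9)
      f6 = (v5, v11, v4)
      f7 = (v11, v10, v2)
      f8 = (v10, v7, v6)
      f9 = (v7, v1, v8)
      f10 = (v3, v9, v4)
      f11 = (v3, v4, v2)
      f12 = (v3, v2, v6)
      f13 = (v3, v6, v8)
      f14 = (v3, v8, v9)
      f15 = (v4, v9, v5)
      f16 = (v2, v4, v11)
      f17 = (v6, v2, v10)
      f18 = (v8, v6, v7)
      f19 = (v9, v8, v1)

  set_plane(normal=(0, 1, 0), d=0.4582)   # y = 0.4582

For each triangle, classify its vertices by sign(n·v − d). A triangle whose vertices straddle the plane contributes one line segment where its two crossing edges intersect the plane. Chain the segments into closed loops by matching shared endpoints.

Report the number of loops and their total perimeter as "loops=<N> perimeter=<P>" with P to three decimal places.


Straddling triangles (10 of 20):
  (v0,v11,v5) [+-+] → (-0.964884, 0.4582, 0.421316)–(-0.39852, 0.4582, 0.98768)  len=0.8010
  (v0,v7,v10) [++-] → (-0.39852, 0.4582, -0.98768)–(-0.964884, 0.4582, -0.421316)  len=0.8010
  (v0,v10,v11) [+--] → (-0.964884, 0.4582, -0.421316)–(-0.964884, 0.4582, 0.421316)  len=0.8426
  (v1,v5,v9) [++-] → (0.39852, 0.4582, 0.98768)–(0.964884, 0.4582, 0.421316)  len=0.8010
  (v5,v11,v4) [+--] → (-0.39852, 0.4582, 0.98768)–(0, 0.4582, 1.1399)  len=0.4266
  (v10,v7,v6) [-+-] → (-0.39852, 0.4582, -0.98768)–(0, 0.4582, -1.1399)  len=0.4266
  (v7,v1,v8) [++-] → (0.964884, 0.4582, -0.421316)–(0.39852, 0.4582, -0.98768)  len=0.8010
  (v4,v9,v5) [--+] → (0.39852, 0.4582, 0.98768)–(0, 0.4582, 1.1399)  len=0.4266
  (v8,v6,v7) [--+] → (0, 0.4582, -1.1399)–(0.39852, 0.4582, -0.98768)  len=0.4266
  (v9,v8,v1) [--+] → (0.964884, 0.4582, -0.421316)–(0.964884, 0.4582, 0.421316)  len=0.8426

Chained into 1 loop(s):
  loop 1: 10 segments, perimeter = 6.5955
Total perimeter = 6.596

loops=1 perimeter=6.596


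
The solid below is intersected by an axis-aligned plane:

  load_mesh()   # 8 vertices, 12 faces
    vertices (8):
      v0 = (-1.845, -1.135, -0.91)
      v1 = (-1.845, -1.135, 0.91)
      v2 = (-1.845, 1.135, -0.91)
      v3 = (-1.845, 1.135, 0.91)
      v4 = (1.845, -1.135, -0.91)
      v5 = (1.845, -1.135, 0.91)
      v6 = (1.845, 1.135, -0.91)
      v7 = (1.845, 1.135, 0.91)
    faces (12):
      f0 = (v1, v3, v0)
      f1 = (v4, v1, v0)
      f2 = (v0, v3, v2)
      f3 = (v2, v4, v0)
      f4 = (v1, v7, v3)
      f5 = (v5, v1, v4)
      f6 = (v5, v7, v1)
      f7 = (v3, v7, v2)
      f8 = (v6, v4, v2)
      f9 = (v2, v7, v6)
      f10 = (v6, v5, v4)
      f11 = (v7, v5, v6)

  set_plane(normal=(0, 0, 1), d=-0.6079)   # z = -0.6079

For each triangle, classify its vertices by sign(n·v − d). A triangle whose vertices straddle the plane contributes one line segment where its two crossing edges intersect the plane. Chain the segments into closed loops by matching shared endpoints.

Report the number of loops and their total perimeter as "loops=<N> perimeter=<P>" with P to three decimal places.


loops=1 perimeter=11.920

Straddling triangles (8 of 12):
  (v1,v3,v0) [++-] → (-1.845, -0.758205, -0.6079)–(-1.845, -1.135, -0.6079)  len=0.3768
  (v4,v1,v0) [-+-] → (1.2325, -1.135, -0.6079)–(-1.845, -1.135, -0.6079)  len=3.0775
  (v0,v3,v2) [-+-] → (-1.845, -0.758205, -0.6079)–(-1.845, 1.135, -0.6079)  len=1.8932
  (v5,v1,v4) [++-] → (1.2325, -1.135, -0.6079)–(1.845, -1.135, -0.6079)  len=0.6125
  (v3,v7,v2) [++-] → (-1.2325, 1.135, -0.6079)–(-1.845, 1.135, -0.6079)  len=0.6125
  (v2,v7,v6) [-+-] → (-1.2325, 1.135, -0.6079)–(1.845, 1.135, -0.6079)  len=3.0775
  (v6,v5,v4) [-+-] → (1.845, 0.758205, -0.6079)–(1.845, -1.135, -0.6079)  len=1.8932
  (v7,v5,v6) [++-] → (1.845, 0.758205, -0.6079)–(1.845, 1.135, -0.6079)  len=0.3768

Chained into 1 loop(s):
  loop 1: 8 segments, perimeter = 11.9200
Total perimeter = 11.920
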